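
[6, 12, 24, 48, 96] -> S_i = 6*2^i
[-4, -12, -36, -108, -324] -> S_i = -4*3^i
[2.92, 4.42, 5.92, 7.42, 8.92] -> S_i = 2.92 + 1.50*i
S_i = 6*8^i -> [6, 48, 384, 3072, 24576]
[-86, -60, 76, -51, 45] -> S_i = Random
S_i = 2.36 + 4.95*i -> [2.36, 7.31, 12.26, 17.21, 22.16]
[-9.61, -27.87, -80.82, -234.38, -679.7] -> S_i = -9.61*2.90^i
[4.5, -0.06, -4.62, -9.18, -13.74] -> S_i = 4.50 + -4.56*i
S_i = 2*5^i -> [2, 10, 50, 250, 1250]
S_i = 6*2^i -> [6, 12, 24, 48, 96]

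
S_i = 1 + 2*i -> [1, 3, 5, 7, 9]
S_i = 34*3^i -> [34, 102, 306, 918, 2754]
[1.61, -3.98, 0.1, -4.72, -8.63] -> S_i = Random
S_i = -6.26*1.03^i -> [-6.26, -6.45, -6.64, -6.84, -7.05]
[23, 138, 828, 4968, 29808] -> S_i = 23*6^i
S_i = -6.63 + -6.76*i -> [-6.63, -13.39, -20.15, -26.91, -33.67]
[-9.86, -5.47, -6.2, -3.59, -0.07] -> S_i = Random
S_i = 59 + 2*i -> [59, 61, 63, 65, 67]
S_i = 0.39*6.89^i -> [0.39, 2.69, 18.51, 127.56, 878.9]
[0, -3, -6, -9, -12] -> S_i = 0 + -3*i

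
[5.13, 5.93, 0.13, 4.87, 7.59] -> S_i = Random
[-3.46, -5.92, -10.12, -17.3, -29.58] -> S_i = -3.46*1.71^i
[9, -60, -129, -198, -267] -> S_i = 9 + -69*i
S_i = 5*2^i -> [5, 10, 20, 40, 80]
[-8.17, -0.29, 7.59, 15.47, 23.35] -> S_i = -8.17 + 7.88*i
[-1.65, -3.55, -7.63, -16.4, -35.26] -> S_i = -1.65*2.15^i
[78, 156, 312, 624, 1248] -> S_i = 78*2^i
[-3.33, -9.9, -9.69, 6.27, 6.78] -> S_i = Random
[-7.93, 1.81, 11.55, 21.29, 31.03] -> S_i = -7.93 + 9.74*i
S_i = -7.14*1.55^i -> [-7.14, -11.07, -17.15, -26.59, -41.21]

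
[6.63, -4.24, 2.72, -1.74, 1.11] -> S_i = 6.63*(-0.64)^i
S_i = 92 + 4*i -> [92, 96, 100, 104, 108]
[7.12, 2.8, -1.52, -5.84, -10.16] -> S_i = 7.12 + -4.32*i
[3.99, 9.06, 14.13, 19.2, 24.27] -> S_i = 3.99 + 5.07*i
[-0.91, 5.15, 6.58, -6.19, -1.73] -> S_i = Random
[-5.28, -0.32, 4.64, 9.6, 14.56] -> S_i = -5.28 + 4.96*i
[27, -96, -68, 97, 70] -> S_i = Random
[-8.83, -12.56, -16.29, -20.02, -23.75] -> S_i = -8.83 + -3.73*i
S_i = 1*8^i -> [1, 8, 64, 512, 4096]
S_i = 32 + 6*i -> [32, 38, 44, 50, 56]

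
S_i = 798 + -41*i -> [798, 757, 716, 675, 634]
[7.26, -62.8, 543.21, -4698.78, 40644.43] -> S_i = 7.26*(-8.65)^i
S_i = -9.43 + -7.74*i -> [-9.43, -17.17, -24.91, -32.65, -40.39]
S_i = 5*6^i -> [5, 30, 180, 1080, 6480]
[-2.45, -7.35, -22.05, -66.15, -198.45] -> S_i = -2.45*3.00^i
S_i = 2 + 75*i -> [2, 77, 152, 227, 302]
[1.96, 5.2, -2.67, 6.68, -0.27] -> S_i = Random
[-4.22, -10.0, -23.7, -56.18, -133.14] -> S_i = -4.22*2.37^i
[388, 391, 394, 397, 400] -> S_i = 388 + 3*i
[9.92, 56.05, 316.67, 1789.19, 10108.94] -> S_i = 9.92*5.65^i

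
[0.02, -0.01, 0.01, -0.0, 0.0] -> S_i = 0.02*(-0.59)^i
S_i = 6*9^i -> [6, 54, 486, 4374, 39366]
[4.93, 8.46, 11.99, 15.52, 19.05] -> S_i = 4.93 + 3.53*i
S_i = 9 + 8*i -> [9, 17, 25, 33, 41]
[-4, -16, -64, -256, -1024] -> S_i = -4*4^i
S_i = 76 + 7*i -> [76, 83, 90, 97, 104]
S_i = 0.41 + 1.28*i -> [0.41, 1.69, 2.97, 4.25, 5.53]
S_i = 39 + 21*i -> [39, 60, 81, 102, 123]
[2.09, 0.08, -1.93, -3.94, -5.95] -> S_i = 2.09 + -2.01*i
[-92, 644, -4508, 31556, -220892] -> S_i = -92*-7^i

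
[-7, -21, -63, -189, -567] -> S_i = -7*3^i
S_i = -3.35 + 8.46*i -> [-3.35, 5.11, 13.57, 22.03, 30.49]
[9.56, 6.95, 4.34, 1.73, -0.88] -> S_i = 9.56 + -2.61*i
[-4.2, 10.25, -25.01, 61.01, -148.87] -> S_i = -4.20*(-2.44)^i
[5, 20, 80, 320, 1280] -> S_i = 5*4^i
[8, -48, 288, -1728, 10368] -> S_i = 8*-6^i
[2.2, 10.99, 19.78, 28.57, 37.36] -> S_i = 2.20 + 8.79*i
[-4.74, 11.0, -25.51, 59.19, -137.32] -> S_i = -4.74*(-2.32)^i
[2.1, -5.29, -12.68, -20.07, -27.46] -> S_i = 2.10 + -7.39*i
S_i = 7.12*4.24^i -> [7.12, 30.19, 128.0, 542.72, 2301.14]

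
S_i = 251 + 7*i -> [251, 258, 265, 272, 279]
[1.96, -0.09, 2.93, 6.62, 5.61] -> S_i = Random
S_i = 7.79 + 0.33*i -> [7.79, 8.12, 8.45, 8.78, 9.11]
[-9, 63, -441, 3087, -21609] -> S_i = -9*-7^i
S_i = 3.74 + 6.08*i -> [3.74, 9.82, 15.9, 21.98, 28.06]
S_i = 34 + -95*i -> [34, -61, -156, -251, -346]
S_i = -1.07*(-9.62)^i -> [-1.07, 10.29, -99.02, 952.6, -9163.98]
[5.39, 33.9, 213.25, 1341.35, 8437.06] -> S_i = 5.39*6.29^i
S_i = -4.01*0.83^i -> [-4.01, -3.33, -2.76, -2.29, -1.9]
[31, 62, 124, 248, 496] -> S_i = 31*2^i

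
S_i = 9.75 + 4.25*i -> [9.75, 14.0, 18.25, 22.5, 26.75]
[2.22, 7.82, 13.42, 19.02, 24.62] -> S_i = 2.22 + 5.60*i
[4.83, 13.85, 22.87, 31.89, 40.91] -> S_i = 4.83 + 9.02*i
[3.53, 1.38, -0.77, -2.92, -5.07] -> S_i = 3.53 + -2.15*i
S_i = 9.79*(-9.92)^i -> [9.79, -97.12, 963.4, -9556.91, 94804.59]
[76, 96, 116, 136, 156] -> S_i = 76 + 20*i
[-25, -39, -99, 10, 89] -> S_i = Random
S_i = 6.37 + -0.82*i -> [6.37, 5.55, 4.73, 3.91, 3.09]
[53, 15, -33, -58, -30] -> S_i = Random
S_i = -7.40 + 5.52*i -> [-7.4, -1.88, 3.64, 9.16, 14.68]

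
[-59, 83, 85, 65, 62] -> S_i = Random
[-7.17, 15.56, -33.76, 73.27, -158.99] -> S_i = -7.17*(-2.17)^i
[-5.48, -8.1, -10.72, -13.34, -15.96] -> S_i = -5.48 + -2.62*i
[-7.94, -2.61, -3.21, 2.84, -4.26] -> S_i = Random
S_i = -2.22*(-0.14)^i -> [-2.22, 0.31, -0.04, 0.01, -0.0]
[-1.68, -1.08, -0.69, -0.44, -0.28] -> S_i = -1.68*0.64^i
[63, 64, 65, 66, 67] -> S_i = 63 + 1*i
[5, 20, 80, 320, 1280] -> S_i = 5*4^i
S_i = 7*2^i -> [7, 14, 28, 56, 112]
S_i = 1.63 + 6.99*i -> [1.63, 8.62, 15.61, 22.6, 29.59]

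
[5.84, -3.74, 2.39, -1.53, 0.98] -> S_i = 5.84*(-0.64)^i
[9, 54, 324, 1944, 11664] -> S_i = 9*6^i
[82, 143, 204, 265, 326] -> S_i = 82 + 61*i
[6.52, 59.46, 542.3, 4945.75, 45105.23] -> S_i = 6.52*9.12^i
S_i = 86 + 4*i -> [86, 90, 94, 98, 102]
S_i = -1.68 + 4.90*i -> [-1.68, 3.22, 8.12, 13.02, 17.92]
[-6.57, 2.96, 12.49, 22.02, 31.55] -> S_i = -6.57 + 9.53*i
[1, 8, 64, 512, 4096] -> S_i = 1*8^i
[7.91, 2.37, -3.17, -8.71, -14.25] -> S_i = 7.91 + -5.54*i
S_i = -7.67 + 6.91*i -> [-7.67, -0.76, 6.15, 13.06, 19.97]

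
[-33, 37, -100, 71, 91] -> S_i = Random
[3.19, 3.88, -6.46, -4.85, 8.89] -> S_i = Random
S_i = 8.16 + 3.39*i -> [8.16, 11.55, 14.94, 18.33, 21.72]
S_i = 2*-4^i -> [2, -8, 32, -128, 512]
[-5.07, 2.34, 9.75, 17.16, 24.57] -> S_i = -5.07 + 7.41*i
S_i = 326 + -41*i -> [326, 285, 244, 203, 162]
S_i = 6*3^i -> [6, 18, 54, 162, 486]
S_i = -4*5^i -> [-4, -20, -100, -500, -2500]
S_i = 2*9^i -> [2, 18, 162, 1458, 13122]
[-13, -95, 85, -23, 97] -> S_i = Random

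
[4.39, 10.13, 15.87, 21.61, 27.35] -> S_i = 4.39 + 5.74*i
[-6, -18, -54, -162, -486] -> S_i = -6*3^i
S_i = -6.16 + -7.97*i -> [-6.16, -14.13, -22.1, -30.07, -38.04]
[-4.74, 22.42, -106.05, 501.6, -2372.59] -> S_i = -4.74*(-4.73)^i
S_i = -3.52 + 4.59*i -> [-3.52, 1.07, 5.66, 10.25, 14.84]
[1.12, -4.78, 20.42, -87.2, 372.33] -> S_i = 1.12*(-4.27)^i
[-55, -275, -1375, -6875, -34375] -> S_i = -55*5^i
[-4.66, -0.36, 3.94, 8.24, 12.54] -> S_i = -4.66 + 4.30*i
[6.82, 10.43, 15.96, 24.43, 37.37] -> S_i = 6.82*1.53^i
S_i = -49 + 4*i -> [-49, -45, -41, -37, -33]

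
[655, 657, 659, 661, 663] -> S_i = 655 + 2*i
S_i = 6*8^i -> [6, 48, 384, 3072, 24576]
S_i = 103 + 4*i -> [103, 107, 111, 115, 119]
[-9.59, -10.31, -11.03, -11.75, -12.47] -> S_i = -9.59 + -0.72*i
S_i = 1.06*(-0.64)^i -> [1.06, -0.68, 0.43, -0.28, 0.18]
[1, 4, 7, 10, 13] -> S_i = 1 + 3*i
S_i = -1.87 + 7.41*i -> [-1.87, 5.54, 12.95, 20.36, 27.77]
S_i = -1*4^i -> [-1, -4, -16, -64, -256]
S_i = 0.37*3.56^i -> [0.37, 1.32, 4.69, 16.69, 59.43]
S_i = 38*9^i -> [38, 342, 3078, 27702, 249318]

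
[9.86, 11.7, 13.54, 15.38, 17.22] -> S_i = 9.86 + 1.84*i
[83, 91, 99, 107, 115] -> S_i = 83 + 8*i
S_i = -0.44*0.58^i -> [-0.44, -0.26, -0.15, -0.09, -0.05]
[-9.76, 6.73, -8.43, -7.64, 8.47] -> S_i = Random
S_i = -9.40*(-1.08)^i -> [-9.4, 10.15, -10.96, 11.84, -12.79]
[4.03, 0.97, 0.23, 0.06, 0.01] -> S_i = 4.03*0.24^i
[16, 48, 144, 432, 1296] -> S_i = 16*3^i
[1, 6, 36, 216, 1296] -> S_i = 1*6^i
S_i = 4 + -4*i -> [4, 0, -4, -8, -12]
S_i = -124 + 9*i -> [-124, -115, -106, -97, -88]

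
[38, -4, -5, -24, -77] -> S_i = Random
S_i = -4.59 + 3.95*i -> [-4.59, -0.64, 3.31, 7.26, 11.21]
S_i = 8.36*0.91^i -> [8.36, 7.61, 6.92, 6.3, 5.73]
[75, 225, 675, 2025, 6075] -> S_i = 75*3^i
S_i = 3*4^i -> [3, 12, 48, 192, 768]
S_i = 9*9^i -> [9, 81, 729, 6561, 59049]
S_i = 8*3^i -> [8, 24, 72, 216, 648]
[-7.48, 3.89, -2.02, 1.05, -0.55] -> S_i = -7.48*(-0.52)^i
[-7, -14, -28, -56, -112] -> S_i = -7*2^i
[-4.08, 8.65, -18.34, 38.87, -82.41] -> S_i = -4.08*(-2.12)^i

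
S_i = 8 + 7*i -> [8, 15, 22, 29, 36]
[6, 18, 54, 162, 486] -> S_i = 6*3^i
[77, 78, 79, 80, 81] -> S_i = 77 + 1*i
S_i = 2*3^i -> [2, 6, 18, 54, 162]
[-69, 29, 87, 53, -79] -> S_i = Random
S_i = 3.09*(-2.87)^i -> [3.09, -8.87, 25.45, -73.05, 209.65]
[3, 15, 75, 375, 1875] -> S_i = 3*5^i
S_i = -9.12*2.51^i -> [-9.12, -22.89, -57.46, -144.22, -361.98]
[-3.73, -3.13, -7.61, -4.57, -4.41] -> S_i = Random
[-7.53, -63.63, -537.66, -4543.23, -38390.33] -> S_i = -7.53*8.45^i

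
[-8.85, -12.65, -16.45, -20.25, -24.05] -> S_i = -8.85 + -3.80*i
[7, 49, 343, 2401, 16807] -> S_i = 7*7^i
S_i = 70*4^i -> [70, 280, 1120, 4480, 17920]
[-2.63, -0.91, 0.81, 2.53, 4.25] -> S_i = -2.63 + 1.72*i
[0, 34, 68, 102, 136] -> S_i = 0 + 34*i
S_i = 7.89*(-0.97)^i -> [7.89, -7.65, 7.42, -7.2, 6.98]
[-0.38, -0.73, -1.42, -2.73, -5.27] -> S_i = -0.38*1.93^i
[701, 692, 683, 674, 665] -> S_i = 701 + -9*i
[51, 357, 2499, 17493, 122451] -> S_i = 51*7^i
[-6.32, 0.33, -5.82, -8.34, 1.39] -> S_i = Random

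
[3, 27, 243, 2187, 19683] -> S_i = 3*9^i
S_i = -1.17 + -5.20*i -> [-1.17, -6.37, -11.57, -16.77, -21.97]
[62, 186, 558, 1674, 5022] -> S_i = 62*3^i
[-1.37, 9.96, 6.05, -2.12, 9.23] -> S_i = Random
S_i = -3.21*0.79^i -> [-3.21, -2.54, -2.0, -1.58, -1.25]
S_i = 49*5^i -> [49, 245, 1225, 6125, 30625]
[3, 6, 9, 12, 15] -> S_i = 3 + 3*i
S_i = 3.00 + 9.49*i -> [3.0, 12.49, 21.98, 31.47, 40.96]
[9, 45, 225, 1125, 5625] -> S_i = 9*5^i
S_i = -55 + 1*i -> [-55, -54, -53, -52, -51]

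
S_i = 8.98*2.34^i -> [8.98, 21.01, 49.17, 115.06, 269.24]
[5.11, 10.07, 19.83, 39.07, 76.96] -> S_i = 5.11*1.97^i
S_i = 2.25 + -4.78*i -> [2.25, -2.53, -7.31, -12.09, -16.87]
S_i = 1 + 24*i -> [1, 25, 49, 73, 97]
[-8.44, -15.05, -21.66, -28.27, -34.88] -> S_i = -8.44 + -6.61*i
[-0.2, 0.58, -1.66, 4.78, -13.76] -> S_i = -0.20*(-2.88)^i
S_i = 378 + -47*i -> [378, 331, 284, 237, 190]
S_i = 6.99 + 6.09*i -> [6.99, 13.08, 19.17, 25.26, 31.35]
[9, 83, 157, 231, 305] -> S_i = 9 + 74*i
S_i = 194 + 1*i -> [194, 195, 196, 197, 198]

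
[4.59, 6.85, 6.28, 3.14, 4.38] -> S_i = Random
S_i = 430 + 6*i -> [430, 436, 442, 448, 454]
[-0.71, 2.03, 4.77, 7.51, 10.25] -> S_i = -0.71 + 2.74*i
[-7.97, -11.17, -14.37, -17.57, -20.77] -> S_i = -7.97 + -3.20*i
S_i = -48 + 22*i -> [-48, -26, -4, 18, 40]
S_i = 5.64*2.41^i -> [5.64, 13.59, 32.76, 78.95, 190.26]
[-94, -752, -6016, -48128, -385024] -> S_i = -94*8^i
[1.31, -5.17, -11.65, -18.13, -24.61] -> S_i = 1.31 + -6.48*i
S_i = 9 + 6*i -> [9, 15, 21, 27, 33]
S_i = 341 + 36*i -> [341, 377, 413, 449, 485]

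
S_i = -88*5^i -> [-88, -440, -2200, -11000, -55000]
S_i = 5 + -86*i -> [5, -81, -167, -253, -339]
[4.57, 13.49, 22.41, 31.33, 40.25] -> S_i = 4.57 + 8.92*i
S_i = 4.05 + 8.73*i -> [4.05, 12.78, 21.51, 30.24, 38.97]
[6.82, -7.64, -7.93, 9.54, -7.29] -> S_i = Random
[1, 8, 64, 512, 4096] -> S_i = 1*8^i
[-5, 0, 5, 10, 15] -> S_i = -5 + 5*i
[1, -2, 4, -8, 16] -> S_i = 1*-2^i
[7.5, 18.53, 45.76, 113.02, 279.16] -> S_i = 7.50*2.47^i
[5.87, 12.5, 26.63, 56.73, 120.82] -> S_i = 5.87*2.13^i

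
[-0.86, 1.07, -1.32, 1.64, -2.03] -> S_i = -0.86*(-1.24)^i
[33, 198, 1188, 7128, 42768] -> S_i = 33*6^i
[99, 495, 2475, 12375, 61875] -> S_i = 99*5^i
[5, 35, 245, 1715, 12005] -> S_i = 5*7^i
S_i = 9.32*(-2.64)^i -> [9.32, -24.6, 64.96, -171.49, 452.72]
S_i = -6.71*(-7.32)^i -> [-6.71, 49.12, -359.54, 2631.82, -19264.9]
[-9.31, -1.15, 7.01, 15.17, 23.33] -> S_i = -9.31 + 8.16*i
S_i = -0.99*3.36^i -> [-0.99, -3.33, -11.18, -37.55, -126.18]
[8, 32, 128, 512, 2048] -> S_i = 8*4^i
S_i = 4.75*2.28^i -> [4.75, 10.83, 24.69, 56.3, 128.36]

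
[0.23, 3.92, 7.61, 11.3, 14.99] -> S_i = 0.23 + 3.69*i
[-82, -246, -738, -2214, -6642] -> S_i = -82*3^i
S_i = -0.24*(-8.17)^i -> [-0.24, 1.96, -16.02, 130.88, -1069.3]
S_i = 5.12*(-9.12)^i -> [5.12, -46.69, 425.85, -3883.78, 35420.06]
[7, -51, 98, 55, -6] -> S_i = Random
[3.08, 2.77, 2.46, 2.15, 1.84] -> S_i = 3.08 + -0.31*i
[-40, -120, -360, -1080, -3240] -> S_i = -40*3^i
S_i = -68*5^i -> [-68, -340, -1700, -8500, -42500]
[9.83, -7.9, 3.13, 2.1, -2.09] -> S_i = Random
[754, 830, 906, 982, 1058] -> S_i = 754 + 76*i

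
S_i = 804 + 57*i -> [804, 861, 918, 975, 1032]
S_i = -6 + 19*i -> [-6, 13, 32, 51, 70]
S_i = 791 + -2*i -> [791, 789, 787, 785, 783]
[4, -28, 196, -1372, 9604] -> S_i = 4*-7^i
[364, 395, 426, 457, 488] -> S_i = 364 + 31*i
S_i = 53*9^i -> [53, 477, 4293, 38637, 347733]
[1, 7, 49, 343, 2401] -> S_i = 1*7^i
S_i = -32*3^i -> [-32, -96, -288, -864, -2592]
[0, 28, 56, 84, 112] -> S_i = 0 + 28*i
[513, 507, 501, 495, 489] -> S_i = 513 + -6*i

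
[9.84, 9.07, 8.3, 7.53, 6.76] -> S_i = 9.84 + -0.77*i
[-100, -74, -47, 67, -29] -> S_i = Random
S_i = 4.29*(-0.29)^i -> [4.29, -1.24, 0.36, -0.1, 0.03]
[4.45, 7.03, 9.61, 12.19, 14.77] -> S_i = 4.45 + 2.58*i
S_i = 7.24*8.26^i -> [7.24, 59.8, 493.97, 4080.17, 33702.24]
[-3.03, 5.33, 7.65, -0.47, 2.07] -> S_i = Random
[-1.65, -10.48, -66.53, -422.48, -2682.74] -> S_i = -1.65*6.35^i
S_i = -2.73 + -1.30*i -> [-2.73, -4.03, -5.33, -6.63, -7.93]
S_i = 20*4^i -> [20, 80, 320, 1280, 5120]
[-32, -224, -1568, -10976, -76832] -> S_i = -32*7^i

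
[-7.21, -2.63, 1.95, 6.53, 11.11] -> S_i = -7.21 + 4.58*i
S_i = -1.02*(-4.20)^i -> [-1.02, 4.28, -17.99, 75.57, -317.39]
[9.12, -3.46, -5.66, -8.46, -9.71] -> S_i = Random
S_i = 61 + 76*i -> [61, 137, 213, 289, 365]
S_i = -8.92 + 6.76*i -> [-8.92, -2.16, 4.6, 11.36, 18.12]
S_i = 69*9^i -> [69, 621, 5589, 50301, 452709]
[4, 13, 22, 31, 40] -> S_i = 4 + 9*i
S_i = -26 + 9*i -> [-26, -17, -8, 1, 10]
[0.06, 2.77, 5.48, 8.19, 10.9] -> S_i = 0.06 + 2.71*i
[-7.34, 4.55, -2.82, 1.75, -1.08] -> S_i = -7.34*(-0.62)^i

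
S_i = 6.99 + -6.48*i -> [6.99, 0.51, -5.97, -12.45, -18.93]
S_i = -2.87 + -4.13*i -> [-2.87, -7.0, -11.13, -15.26, -19.39]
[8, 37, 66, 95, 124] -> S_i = 8 + 29*i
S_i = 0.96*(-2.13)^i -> [0.96, -2.04, 4.36, -9.28, 19.76]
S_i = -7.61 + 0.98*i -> [-7.61, -6.63, -5.65, -4.67, -3.69]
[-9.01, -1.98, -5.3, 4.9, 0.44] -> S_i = Random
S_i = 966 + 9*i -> [966, 975, 984, 993, 1002]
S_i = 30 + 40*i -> [30, 70, 110, 150, 190]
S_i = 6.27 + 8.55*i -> [6.27, 14.82, 23.37, 31.92, 40.47]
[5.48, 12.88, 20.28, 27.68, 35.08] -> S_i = 5.48 + 7.40*i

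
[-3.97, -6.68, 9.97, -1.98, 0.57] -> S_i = Random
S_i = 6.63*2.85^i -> [6.63, 18.9, 53.85, 153.48, 437.41]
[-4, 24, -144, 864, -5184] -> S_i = -4*-6^i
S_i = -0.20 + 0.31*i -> [-0.2, 0.11, 0.42, 0.73, 1.04]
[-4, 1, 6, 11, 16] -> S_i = -4 + 5*i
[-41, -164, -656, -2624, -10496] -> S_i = -41*4^i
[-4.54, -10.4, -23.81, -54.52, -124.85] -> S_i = -4.54*2.29^i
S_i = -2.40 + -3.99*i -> [-2.4, -6.39, -10.38, -14.37, -18.36]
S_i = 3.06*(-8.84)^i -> [3.06, -27.05, 239.13, -2113.87, 18686.61]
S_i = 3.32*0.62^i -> [3.32, 2.06, 1.28, 0.79, 0.49]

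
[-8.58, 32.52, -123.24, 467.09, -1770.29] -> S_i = -8.58*(-3.79)^i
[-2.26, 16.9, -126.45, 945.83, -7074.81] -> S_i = -2.26*(-7.48)^i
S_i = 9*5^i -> [9, 45, 225, 1125, 5625]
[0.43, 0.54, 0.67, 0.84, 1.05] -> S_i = 0.43*1.25^i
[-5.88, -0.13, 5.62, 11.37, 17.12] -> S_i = -5.88 + 5.75*i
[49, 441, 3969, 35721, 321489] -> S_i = 49*9^i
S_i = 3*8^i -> [3, 24, 192, 1536, 12288]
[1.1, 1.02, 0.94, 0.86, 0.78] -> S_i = 1.10 + -0.08*i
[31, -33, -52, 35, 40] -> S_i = Random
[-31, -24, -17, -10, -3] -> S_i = -31 + 7*i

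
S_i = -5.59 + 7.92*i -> [-5.59, 2.33, 10.25, 18.17, 26.09]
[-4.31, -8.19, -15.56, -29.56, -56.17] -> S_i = -4.31*1.90^i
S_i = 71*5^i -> [71, 355, 1775, 8875, 44375]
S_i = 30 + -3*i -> [30, 27, 24, 21, 18]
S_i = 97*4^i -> [97, 388, 1552, 6208, 24832]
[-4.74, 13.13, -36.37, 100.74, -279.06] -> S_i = -4.74*(-2.77)^i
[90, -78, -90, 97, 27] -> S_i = Random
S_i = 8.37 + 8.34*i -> [8.37, 16.71, 25.05, 33.39, 41.73]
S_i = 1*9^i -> [1, 9, 81, 729, 6561]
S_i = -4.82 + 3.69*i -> [-4.82, -1.13, 2.56, 6.25, 9.94]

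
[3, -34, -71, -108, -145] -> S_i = 3 + -37*i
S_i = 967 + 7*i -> [967, 974, 981, 988, 995]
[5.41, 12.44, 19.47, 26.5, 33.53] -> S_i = 5.41 + 7.03*i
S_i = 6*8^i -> [6, 48, 384, 3072, 24576]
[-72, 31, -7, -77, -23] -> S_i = Random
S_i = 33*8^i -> [33, 264, 2112, 16896, 135168]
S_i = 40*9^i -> [40, 360, 3240, 29160, 262440]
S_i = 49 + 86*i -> [49, 135, 221, 307, 393]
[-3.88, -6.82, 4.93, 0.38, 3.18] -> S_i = Random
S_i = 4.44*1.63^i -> [4.44, 7.24, 11.8, 19.23, 31.34]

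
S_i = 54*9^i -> [54, 486, 4374, 39366, 354294]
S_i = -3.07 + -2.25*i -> [-3.07, -5.32, -7.57, -9.82, -12.07]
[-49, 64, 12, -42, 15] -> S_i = Random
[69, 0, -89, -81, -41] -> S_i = Random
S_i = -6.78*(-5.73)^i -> [-6.78, 38.85, -222.61, 1275.54, -7308.84]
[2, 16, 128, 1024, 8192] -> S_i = 2*8^i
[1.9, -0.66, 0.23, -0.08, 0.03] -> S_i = 1.90*(-0.35)^i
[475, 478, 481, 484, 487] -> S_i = 475 + 3*i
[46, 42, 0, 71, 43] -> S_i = Random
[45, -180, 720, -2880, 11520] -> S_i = 45*-4^i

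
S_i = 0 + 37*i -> [0, 37, 74, 111, 148]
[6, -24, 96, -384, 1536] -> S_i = 6*-4^i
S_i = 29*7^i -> [29, 203, 1421, 9947, 69629]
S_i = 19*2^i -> [19, 38, 76, 152, 304]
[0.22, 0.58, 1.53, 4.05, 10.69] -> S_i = 0.22*2.64^i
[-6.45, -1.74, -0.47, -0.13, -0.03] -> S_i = -6.45*0.27^i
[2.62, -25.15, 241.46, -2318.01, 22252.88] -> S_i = 2.62*(-9.60)^i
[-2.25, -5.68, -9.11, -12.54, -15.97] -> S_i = -2.25 + -3.43*i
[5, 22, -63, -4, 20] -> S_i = Random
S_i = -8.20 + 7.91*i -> [-8.2, -0.29, 7.62, 15.53, 23.44]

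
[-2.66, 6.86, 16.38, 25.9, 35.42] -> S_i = -2.66 + 9.52*i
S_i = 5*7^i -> [5, 35, 245, 1715, 12005]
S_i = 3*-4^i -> [3, -12, 48, -192, 768]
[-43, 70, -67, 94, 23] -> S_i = Random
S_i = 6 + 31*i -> [6, 37, 68, 99, 130]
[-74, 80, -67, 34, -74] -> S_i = Random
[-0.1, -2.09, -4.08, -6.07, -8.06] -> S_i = -0.10 + -1.99*i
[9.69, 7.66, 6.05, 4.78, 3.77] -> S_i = 9.69*0.79^i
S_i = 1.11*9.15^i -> [1.11, 10.16, 92.93, 850.33, 7780.5]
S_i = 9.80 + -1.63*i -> [9.8, 8.17, 6.54, 4.91, 3.28]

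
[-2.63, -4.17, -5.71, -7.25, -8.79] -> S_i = -2.63 + -1.54*i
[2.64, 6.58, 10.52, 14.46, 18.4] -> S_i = 2.64 + 3.94*i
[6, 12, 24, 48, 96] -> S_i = 6*2^i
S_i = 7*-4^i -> [7, -28, 112, -448, 1792]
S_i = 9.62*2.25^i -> [9.62, 21.64, 48.7, 109.58, 246.55]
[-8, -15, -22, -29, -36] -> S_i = -8 + -7*i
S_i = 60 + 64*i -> [60, 124, 188, 252, 316]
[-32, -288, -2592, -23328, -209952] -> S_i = -32*9^i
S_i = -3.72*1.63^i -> [-3.72, -6.06, -9.88, -16.11, -26.26]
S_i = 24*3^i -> [24, 72, 216, 648, 1944]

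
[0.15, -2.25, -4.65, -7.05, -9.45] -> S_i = 0.15 + -2.40*i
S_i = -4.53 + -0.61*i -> [-4.53, -5.14, -5.75, -6.36, -6.97]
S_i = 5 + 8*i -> [5, 13, 21, 29, 37]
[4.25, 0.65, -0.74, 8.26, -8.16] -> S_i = Random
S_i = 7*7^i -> [7, 49, 343, 2401, 16807]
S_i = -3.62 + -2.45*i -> [-3.62, -6.07, -8.52, -10.97, -13.42]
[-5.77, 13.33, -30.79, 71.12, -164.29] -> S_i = -5.77*(-2.31)^i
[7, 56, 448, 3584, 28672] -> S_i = 7*8^i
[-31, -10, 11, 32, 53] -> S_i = -31 + 21*i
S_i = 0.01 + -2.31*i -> [0.01, -2.3, -4.61, -6.92, -9.23]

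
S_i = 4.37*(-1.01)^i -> [4.37, -4.41, 4.46, -4.5, 4.55]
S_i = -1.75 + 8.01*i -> [-1.75, 6.26, 14.27, 22.28, 30.29]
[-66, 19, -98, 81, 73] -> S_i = Random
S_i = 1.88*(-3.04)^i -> [1.88, -5.72, 17.37, -52.82, 160.57]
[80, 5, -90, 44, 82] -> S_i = Random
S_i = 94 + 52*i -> [94, 146, 198, 250, 302]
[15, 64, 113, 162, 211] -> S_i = 15 + 49*i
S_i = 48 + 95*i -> [48, 143, 238, 333, 428]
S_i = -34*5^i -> [-34, -170, -850, -4250, -21250]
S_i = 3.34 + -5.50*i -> [3.34, -2.16, -7.66, -13.16, -18.66]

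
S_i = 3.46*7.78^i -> [3.46, 26.92, 209.43, 1629.35, 12676.36]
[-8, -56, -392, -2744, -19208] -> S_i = -8*7^i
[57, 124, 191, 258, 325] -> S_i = 57 + 67*i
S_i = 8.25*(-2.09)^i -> [8.25, -17.24, 36.04, -75.32, 157.41]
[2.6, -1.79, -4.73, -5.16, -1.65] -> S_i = Random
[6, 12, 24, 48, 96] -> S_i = 6*2^i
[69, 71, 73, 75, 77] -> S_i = 69 + 2*i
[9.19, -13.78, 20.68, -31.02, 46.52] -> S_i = 9.19*(-1.50)^i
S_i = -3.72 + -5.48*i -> [-3.72, -9.2, -14.68, -20.16, -25.64]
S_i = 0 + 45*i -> [0, 45, 90, 135, 180]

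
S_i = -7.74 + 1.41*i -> [-7.74, -6.33, -4.92, -3.51, -2.1]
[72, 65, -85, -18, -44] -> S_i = Random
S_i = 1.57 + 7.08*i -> [1.57, 8.65, 15.73, 22.81, 29.89]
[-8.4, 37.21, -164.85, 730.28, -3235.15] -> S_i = -8.40*(-4.43)^i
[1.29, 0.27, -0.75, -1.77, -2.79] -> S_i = 1.29 + -1.02*i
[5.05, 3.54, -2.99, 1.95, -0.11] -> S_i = Random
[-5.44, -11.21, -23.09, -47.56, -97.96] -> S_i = -5.44*2.06^i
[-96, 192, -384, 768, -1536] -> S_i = -96*-2^i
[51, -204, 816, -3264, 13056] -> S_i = 51*-4^i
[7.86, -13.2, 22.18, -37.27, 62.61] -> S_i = 7.86*(-1.68)^i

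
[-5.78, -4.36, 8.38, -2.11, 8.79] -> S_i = Random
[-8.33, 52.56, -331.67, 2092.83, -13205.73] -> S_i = -8.33*(-6.31)^i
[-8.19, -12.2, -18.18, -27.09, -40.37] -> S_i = -8.19*1.49^i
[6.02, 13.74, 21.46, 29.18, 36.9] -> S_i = 6.02 + 7.72*i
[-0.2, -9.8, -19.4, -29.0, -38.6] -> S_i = -0.20 + -9.60*i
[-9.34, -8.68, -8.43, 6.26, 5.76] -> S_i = Random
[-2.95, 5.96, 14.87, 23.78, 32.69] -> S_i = -2.95 + 8.91*i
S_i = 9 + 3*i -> [9, 12, 15, 18, 21]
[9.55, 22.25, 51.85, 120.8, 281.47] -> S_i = 9.55*2.33^i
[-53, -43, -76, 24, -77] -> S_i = Random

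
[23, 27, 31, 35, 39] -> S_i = 23 + 4*i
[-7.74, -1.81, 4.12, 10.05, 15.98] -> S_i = -7.74 + 5.93*i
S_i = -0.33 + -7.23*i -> [-0.33, -7.56, -14.79, -22.02, -29.25]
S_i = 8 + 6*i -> [8, 14, 20, 26, 32]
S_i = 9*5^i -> [9, 45, 225, 1125, 5625]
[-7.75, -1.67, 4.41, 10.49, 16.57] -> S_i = -7.75 + 6.08*i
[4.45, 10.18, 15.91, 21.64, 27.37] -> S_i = 4.45 + 5.73*i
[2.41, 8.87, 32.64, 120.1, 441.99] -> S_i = 2.41*3.68^i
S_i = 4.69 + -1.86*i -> [4.69, 2.83, 0.97, -0.89, -2.75]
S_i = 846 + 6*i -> [846, 852, 858, 864, 870]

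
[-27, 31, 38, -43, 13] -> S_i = Random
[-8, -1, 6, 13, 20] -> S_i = -8 + 7*i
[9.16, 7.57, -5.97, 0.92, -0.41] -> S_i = Random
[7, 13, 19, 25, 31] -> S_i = 7 + 6*i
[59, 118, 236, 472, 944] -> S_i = 59*2^i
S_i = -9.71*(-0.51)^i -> [-9.71, 4.95, -2.53, 1.29, -0.66]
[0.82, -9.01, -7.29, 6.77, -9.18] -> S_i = Random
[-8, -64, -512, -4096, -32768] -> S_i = -8*8^i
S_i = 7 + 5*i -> [7, 12, 17, 22, 27]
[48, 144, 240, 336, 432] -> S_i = 48 + 96*i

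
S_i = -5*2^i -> [-5, -10, -20, -40, -80]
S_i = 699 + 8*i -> [699, 707, 715, 723, 731]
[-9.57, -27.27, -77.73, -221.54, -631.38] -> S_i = -9.57*2.85^i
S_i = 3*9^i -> [3, 27, 243, 2187, 19683]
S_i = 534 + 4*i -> [534, 538, 542, 546, 550]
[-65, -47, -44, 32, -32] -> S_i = Random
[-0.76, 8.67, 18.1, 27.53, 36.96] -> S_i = -0.76 + 9.43*i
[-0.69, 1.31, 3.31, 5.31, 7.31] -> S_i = -0.69 + 2.00*i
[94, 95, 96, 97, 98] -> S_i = 94 + 1*i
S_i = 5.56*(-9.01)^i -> [5.56, -50.1, 451.36, -4066.77, 36641.56]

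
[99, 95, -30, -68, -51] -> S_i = Random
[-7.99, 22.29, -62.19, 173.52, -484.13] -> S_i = -7.99*(-2.79)^i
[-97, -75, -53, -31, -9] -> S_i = -97 + 22*i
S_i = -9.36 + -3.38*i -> [-9.36, -12.74, -16.12, -19.5, -22.88]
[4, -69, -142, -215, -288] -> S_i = 4 + -73*i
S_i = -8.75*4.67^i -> [-8.75, -40.86, -190.83, -891.17, -4161.75]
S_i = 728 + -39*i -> [728, 689, 650, 611, 572]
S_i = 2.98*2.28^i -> [2.98, 6.79, 15.49, 35.32, 80.53]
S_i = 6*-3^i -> [6, -18, 54, -162, 486]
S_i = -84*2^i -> [-84, -168, -336, -672, -1344]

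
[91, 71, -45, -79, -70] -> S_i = Random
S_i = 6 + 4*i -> [6, 10, 14, 18, 22]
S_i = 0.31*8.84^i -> [0.31, 2.74, 24.23, 214.15, 1893.09]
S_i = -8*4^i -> [-8, -32, -128, -512, -2048]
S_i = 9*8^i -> [9, 72, 576, 4608, 36864]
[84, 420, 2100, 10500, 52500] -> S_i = 84*5^i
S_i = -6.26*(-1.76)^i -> [-6.26, 11.02, -19.39, 34.13, -60.07]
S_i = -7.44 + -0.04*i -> [-7.44, -7.48, -7.52, -7.56, -7.6]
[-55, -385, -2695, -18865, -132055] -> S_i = -55*7^i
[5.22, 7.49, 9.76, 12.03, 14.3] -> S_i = 5.22 + 2.27*i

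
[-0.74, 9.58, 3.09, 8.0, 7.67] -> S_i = Random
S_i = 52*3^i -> [52, 156, 468, 1404, 4212]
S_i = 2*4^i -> [2, 8, 32, 128, 512]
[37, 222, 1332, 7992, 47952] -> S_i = 37*6^i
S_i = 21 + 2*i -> [21, 23, 25, 27, 29]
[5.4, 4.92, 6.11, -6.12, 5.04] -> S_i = Random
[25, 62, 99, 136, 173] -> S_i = 25 + 37*i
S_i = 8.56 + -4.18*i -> [8.56, 4.38, 0.2, -3.98, -8.16]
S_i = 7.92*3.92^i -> [7.92, 31.05, 121.7, 477.07, 1870.12]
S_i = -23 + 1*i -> [-23, -22, -21, -20, -19]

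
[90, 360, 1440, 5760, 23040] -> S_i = 90*4^i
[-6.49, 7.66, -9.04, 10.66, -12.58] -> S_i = -6.49*(-1.18)^i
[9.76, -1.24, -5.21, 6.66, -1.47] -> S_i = Random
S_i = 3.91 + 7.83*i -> [3.91, 11.74, 19.57, 27.4, 35.23]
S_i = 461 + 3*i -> [461, 464, 467, 470, 473]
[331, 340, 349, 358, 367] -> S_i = 331 + 9*i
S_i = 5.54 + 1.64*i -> [5.54, 7.18, 8.82, 10.46, 12.1]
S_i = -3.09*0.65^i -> [-3.09, -2.01, -1.31, -0.85, -0.55]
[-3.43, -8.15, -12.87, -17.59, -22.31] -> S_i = -3.43 + -4.72*i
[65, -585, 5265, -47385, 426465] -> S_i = 65*-9^i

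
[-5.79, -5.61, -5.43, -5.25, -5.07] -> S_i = -5.79 + 0.18*i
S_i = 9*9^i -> [9, 81, 729, 6561, 59049]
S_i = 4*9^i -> [4, 36, 324, 2916, 26244]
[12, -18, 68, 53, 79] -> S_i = Random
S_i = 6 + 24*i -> [6, 30, 54, 78, 102]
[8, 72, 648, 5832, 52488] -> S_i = 8*9^i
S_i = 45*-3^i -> [45, -135, 405, -1215, 3645]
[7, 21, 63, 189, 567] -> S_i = 7*3^i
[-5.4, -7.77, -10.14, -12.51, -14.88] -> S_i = -5.40 + -2.37*i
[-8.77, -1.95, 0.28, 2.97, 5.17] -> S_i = Random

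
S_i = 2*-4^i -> [2, -8, 32, -128, 512]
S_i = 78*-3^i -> [78, -234, 702, -2106, 6318]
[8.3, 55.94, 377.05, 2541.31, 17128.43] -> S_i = 8.30*6.74^i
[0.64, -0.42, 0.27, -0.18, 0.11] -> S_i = 0.64*(-0.65)^i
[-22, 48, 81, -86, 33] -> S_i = Random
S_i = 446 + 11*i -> [446, 457, 468, 479, 490]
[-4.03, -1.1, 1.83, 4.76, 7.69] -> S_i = -4.03 + 2.93*i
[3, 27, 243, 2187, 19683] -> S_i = 3*9^i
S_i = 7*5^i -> [7, 35, 175, 875, 4375]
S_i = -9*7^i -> [-9, -63, -441, -3087, -21609]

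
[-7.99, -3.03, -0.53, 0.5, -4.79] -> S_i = Random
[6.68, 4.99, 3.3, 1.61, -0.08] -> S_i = 6.68 + -1.69*i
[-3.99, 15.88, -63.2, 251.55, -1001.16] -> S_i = -3.99*(-3.98)^i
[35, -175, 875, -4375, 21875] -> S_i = 35*-5^i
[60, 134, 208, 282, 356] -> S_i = 60 + 74*i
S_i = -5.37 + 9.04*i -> [-5.37, 3.67, 12.71, 21.75, 30.79]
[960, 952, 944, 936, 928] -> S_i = 960 + -8*i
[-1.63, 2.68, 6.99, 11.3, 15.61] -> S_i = -1.63 + 4.31*i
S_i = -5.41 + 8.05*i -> [-5.41, 2.64, 10.69, 18.74, 26.79]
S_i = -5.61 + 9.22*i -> [-5.61, 3.61, 12.83, 22.05, 31.27]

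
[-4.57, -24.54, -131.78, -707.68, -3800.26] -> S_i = -4.57*5.37^i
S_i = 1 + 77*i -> [1, 78, 155, 232, 309]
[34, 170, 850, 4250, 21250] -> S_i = 34*5^i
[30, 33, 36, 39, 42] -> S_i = 30 + 3*i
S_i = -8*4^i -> [-8, -32, -128, -512, -2048]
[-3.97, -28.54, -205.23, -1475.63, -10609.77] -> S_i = -3.97*7.19^i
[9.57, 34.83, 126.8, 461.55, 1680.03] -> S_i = 9.57*3.64^i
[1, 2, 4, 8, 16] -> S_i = 1*2^i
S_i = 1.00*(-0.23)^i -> [1.0, -0.23, 0.05, -0.01, 0.0]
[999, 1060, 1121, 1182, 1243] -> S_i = 999 + 61*i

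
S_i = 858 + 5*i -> [858, 863, 868, 873, 878]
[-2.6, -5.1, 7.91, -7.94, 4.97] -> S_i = Random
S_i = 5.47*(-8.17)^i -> [5.47, -44.69, 365.12, -2983.0, 24371.12]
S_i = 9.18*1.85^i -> [9.18, 16.98, 31.42, 58.12, 107.53]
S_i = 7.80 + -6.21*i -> [7.8, 1.59, -4.62, -10.83, -17.04]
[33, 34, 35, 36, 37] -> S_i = 33 + 1*i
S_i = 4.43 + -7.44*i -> [4.43, -3.01, -10.45, -17.89, -25.33]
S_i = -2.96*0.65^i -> [-2.96, -1.92, -1.25, -0.81, -0.53]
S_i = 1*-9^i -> [1, -9, 81, -729, 6561]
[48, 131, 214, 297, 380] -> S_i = 48 + 83*i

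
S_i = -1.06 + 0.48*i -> [-1.06, -0.58, -0.1, 0.38, 0.86]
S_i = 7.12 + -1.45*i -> [7.12, 5.67, 4.22, 2.77, 1.32]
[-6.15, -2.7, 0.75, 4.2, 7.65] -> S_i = -6.15 + 3.45*i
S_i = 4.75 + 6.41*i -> [4.75, 11.16, 17.57, 23.98, 30.39]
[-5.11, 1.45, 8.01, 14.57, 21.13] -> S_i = -5.11 + 6.56*i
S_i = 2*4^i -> [2, 8, 32, 128, 512]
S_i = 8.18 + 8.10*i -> [8.18, 16.28, 24.38, 32.48, 40.58]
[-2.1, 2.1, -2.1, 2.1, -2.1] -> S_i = -2.10*(-1.00)^i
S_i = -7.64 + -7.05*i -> [-7.64, -14.69, -21.74, -28.79, -35.84]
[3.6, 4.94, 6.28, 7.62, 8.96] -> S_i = 3.60 + 1.34*i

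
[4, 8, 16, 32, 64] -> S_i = 4*2^i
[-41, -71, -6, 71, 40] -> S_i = Random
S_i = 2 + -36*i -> [2, -34, -70, -106, -142]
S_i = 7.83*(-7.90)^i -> [7.83, -61.86, 488.67, -3860.5, 30497.91]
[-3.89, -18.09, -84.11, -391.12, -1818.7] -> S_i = -3.89*4.65^i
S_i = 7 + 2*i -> [7, 9, 11, 13, 15]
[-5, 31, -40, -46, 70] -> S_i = Random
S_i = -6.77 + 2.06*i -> [-6.77, -4.71, -2.65, -0.59, 1.47]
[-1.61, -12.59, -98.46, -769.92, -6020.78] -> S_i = -1.61*7.82^i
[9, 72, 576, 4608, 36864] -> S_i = 9*8^i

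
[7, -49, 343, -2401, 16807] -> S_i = 7*-7^i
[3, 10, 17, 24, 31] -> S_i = 3 + 7*i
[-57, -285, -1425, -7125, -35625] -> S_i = -57*5^i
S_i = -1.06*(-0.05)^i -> [-1.06, 0.05, -0.0, 0.0, -0.0]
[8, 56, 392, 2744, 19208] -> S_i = 8*7^i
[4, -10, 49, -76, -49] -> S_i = Random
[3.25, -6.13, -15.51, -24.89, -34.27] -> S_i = 3.25 + -9.38*i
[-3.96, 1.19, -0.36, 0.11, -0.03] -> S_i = -3.96*(-0.30)^i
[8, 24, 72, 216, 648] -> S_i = 8*3^i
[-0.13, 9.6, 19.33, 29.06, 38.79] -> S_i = -0.13 + 9.73*i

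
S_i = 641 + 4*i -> [641, 645, 649, 653, 657]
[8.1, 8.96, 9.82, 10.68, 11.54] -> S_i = 8.10 + 0.86*i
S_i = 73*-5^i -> [73, -365, 1825, -9125, 45625]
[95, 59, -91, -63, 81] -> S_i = Random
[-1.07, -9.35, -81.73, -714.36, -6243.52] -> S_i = -1.07*8.74^i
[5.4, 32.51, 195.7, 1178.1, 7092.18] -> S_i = 5.40*6.02^i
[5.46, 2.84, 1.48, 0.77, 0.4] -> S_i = 5.46*0.52^i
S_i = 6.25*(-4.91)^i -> [6.25, -30.69, 150.68, -739.82, 3632.5]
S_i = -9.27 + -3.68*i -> [-9.27, -12.95, -16.63, -20.31, -23.99]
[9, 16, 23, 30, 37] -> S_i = 9 + 7*i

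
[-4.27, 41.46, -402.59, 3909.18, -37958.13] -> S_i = -4.27*(-9.71)^i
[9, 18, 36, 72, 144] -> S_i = 9*2^i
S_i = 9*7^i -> [9, 63, 441, 3087, 21609]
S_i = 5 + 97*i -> [5, 102, 199, 296, 393]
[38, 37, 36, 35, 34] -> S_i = 38 + -1*i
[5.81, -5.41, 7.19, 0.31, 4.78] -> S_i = Random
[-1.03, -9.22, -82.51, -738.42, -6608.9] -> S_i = -1.03*8.95^i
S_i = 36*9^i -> [36, 324, 2916, 26244, 236196]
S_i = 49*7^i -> [49, 343, 2401, 16807, 117649]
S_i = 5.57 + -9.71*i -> [5.57, -4.14, -13.85, -23.56, -33.27]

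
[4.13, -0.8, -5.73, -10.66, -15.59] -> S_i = 4.13 + -4.93*i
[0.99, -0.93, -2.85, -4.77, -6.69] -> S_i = 0.99 + -1.92*i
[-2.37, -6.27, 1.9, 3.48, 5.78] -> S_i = Random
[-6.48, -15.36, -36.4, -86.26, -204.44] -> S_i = -6.48*2.37^i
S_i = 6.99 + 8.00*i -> [6.99, 14.99, 22.99, 30.99, 38.99]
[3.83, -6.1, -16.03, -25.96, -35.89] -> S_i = 3.83 + -9.93*i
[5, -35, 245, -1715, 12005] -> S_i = 5*-7^i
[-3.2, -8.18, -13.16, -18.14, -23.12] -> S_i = -3.20 + -4.98*i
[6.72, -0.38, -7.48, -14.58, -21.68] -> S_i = 6.72 + -7.10*i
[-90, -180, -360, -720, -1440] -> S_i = -90*2^i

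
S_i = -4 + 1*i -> [-4, -3, -2, -1, 0]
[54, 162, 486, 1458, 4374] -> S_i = 54*3^i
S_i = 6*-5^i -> [6, -30, 150, -750, 3750]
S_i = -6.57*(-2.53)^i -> [-6.57, 16.62, -42.05, 106.4, -269.18]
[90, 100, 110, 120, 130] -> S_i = 90 + 10*i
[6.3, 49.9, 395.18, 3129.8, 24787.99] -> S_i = 6.30*7.92^i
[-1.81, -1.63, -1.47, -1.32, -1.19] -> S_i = -1.81*0.90^i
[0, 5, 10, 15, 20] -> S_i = 0 + 5*i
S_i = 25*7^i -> [25, 175, 1225, 8575, 60025]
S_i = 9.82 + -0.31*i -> [9.82, 9.51, 9.2, 8.89, 8.58]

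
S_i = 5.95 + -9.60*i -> [5.95, -3.65, -13.25, -22.85, -32.45]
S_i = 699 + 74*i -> [699, 773, 847, 921, 995]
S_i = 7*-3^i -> [7, -21, 63, -189, 567]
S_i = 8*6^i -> [8, 48, 288, 1728, 10368]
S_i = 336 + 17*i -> [336, 353, 370, 387, 404]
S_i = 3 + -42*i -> [3, -39, -81, -123, -165]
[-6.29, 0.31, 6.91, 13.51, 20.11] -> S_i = -6.29 + 6.60*i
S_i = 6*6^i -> [6, 36, 216, 1296, 7776]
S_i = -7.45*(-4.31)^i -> [-7.45, 32.11, -138.39, 596.47, -2570.78]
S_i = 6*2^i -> [6, 12, 24, 48, 96]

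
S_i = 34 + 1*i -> [34, 35, 36, 37, 38]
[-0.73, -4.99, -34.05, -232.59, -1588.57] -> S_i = -0.73*6.83^i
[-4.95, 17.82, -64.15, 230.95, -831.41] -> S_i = -4.95*(-3.60)^i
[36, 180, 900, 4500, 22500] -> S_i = 36*5^i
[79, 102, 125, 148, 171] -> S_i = 79 + 23*i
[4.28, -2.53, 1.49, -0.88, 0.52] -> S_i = 4.28*(-0.59)^i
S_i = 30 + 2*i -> [30, 32, 34, 36, 38]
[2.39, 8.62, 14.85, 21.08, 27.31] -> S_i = 2.39 + 6.23*i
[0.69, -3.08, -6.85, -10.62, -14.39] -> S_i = 0.69 + -3.77*i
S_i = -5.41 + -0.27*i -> [-5.41, -5.68, -5.95, -6.22, -6.49]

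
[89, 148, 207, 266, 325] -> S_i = 89 + 59*i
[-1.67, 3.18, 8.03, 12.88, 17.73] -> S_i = -1.67 + 4.85*i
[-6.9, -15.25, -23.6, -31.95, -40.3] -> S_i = -6.90 + -8.35*i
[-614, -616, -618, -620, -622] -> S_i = -614 + -2*i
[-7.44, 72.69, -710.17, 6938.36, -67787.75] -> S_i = -7.44*(-9.77)^i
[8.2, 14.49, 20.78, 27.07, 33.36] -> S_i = 8.20 + 6.29*i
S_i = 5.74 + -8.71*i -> [5.74, -2.97, -11.68, -20.39, -29.1]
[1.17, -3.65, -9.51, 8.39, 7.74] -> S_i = Random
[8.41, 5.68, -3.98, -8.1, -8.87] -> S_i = Random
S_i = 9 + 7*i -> [9, 16, 23, 30, 37]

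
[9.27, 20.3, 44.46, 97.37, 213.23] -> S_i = 9.27*2.19^i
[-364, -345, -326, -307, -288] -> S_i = -364 + 19*i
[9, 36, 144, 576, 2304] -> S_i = 9*4^i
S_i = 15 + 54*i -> [15, 69, 123, 177, 231]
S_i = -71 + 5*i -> [-71, -66, -61, -56, -51]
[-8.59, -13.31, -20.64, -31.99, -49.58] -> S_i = -8.59*1.55^i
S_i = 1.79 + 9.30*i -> [1.79, 11.09, 20.39, 29.69, 38.99]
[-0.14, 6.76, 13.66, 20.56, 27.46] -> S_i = -0.14 + 6.90*i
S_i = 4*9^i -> [4, 36, 324, 2916, 26244]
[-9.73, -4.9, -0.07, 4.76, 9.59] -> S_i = -9.73 + 4.83*i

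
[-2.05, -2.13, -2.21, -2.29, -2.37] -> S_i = -2.05 + -0.08*i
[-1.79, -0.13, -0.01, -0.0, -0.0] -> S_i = -1.79*0.07^i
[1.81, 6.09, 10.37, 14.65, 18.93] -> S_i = 1.81 + 4.28*i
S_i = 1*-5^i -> [1, -5, 25, -125, 625]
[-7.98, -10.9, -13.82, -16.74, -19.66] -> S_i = -7.98 + -2.92*i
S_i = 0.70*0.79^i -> [0.7, 0.55, 0.44, 0.35, 0.27]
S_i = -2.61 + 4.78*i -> [-2.61, 2.17, 6.95, 11.73, 16.51]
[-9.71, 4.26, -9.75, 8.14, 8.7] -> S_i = Random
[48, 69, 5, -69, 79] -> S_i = Random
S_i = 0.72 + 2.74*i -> [0.72, 3.46, 6.2, 8.94, 11.68]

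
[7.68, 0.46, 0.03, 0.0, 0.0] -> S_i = 7.68*0.06^i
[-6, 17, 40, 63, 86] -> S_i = -6 + 23*i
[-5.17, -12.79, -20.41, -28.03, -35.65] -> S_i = -5.17 + -7.62*i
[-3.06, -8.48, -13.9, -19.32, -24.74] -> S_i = -3.06 + -5.42*i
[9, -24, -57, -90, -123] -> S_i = 9 + -33*i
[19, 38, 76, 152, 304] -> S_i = 19*2^i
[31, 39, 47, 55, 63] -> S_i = 31 + 8*i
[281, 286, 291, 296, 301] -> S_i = 281 + 5*i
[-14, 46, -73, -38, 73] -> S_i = Random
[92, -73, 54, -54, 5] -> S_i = Random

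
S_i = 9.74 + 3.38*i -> [9.74, 13.12, 16.5, 19.88, 23.26]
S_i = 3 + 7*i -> [3, 10, 17, 24, 31]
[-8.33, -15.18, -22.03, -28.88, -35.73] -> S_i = -8.33 + -6.85*i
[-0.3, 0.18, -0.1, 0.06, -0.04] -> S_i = -0.30*(-0.59)^i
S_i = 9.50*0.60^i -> [9.5, 5.7, 3.42, 2.05, 1.23]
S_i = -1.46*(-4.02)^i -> [-1.46, 5.87, -23.59, 94.85, -381.29]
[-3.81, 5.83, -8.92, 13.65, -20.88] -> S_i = -3.81*(-1.53)^i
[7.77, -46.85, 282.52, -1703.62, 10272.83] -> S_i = 7.77*(-6.03)^i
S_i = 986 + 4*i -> [986, 990, 994, 998, 1002]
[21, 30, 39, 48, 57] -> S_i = 21 + 9*i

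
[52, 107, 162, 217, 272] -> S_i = 52 + 55*i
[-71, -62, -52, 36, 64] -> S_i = Random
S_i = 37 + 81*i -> [37, 118, 199, 280, 361]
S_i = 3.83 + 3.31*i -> [3.83, 7.14, 10.45, 13.76, 17.07]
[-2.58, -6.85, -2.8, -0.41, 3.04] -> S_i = Random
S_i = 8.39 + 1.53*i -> [8.39, 9.92, 11.45, 12.98, 14.51]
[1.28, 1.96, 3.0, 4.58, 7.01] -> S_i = 1.28*1.53^i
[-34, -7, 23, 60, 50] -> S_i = Random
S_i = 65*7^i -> [65, 455, 3185, 22295, 156065]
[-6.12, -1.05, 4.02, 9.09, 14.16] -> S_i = -6.12 + 5.07*i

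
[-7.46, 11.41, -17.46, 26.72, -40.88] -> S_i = -7.46*(-1.53)^i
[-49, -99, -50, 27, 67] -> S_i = Random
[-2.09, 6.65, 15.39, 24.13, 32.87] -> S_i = -2.09 + 8.74*i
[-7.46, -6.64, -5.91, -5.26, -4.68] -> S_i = -7.46*0.89^i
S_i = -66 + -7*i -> [-66, -73, -80, -87, -94]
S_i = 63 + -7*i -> [63, 56, 49, 42, 35]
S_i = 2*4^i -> [2, 8, 32, 128, 512]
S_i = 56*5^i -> [56, 280, 1400, 7000, 35000]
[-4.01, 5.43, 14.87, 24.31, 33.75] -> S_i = -4.01 + 9.44*i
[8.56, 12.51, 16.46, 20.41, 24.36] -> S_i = 8.56 + 3.95*i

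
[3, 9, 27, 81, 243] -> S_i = 3*3^i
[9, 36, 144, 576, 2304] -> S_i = 9*4^i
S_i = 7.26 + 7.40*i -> [7.26, 14.66, 22.06, 29.46, 36.86]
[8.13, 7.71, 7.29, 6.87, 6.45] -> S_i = 8.13 + -0.42*i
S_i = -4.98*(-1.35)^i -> [-4.98, 6.72, -9.08, 12.25, -16.54]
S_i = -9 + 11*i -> [-9, 2, 13, 24, 35]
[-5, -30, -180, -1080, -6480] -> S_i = -5*6^i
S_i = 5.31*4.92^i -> [5.31, 26.13, 128.54, 632.4, 3111.39]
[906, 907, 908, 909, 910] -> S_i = 906 + 1*i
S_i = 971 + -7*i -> [971, 964, 957, 950, 943]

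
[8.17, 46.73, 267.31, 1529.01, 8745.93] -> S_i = 8.17*5.72^i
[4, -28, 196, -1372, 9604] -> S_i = 4*-7^i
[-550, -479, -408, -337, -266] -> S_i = -550 + 71*i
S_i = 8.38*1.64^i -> [8.38, 13.74, 22.54, 36.96, 60.62]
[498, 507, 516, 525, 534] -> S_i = 498 + 9*i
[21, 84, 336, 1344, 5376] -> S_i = 21*4^i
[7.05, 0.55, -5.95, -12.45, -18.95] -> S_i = 7.05 + -6.50*i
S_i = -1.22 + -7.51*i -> [-1.22, -8.73, -16.24, -23.75, -31.26]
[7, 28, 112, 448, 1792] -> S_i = 7*4^i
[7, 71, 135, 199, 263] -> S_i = 7 + 64*i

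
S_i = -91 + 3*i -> [-91, -88, -85, -82, -79]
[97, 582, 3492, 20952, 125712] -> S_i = 97*6^i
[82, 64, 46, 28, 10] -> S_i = 82 + -18*i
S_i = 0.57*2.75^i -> [0.57, 1.57, 4.31, 11.85, 32.6]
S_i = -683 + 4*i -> [-683, -679, -675, -671, -667]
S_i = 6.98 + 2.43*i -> [6.98, 9.41, 11.84, 14.27, 16.7]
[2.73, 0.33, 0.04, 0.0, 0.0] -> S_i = 2.73*0.12^i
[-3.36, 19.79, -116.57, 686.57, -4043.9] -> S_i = -3.36*(-5.89)^i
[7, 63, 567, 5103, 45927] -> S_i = 7*9^i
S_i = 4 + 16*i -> [4, 20, 36, 52, 68]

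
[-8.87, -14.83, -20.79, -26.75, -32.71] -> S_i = -8.87 + -5.96*i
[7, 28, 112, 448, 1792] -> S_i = 7*4^i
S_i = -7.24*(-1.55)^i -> [-7.24, 11.22, -17.39, 26.96, -41.79]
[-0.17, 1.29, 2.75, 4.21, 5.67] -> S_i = -0.17 + 1.46*i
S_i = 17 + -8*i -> [17, 9, 1, -7, -15]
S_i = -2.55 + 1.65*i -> [-2.55, -0.9, 0.75, 2.4, 4.05]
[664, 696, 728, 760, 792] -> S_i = 664 + 32*i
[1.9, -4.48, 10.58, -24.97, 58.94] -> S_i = 1.90*(-2.36)^i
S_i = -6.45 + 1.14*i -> [-6.45, -5.31, -4.17, -3.03, -1.89]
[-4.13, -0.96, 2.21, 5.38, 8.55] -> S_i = -4.13 + 3.17*i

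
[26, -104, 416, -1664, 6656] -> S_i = 26*-4^i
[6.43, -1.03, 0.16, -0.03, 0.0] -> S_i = 6.43*(-0.16)^i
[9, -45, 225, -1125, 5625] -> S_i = 9*-5^i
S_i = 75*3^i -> [75, 225, 675, 2025, 6075]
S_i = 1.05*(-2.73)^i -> [1.05, -2.87, 7.83, -21.36, 58.32]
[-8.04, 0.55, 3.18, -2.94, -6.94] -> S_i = Random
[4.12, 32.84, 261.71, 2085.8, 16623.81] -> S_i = 4.12*7.97^i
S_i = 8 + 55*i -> [8, 63, 118, 173, 228]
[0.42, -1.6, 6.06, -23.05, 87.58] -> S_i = 0.42*(-3.80)^i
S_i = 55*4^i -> [55, 220, 880, 3520, 14080]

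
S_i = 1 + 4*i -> [1, 5, 9, 13, 17]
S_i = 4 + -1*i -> [4, 3, 2, 1, 0]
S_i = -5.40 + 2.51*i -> [-5.4, -2.89, -0.38, 2.13, 4.64]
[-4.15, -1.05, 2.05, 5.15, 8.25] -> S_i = -4.15 + 3.10*i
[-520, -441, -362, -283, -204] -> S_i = -520 + 79*i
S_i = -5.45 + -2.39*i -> [-5.45, -7.84, -10.23, -12.62, -15.01]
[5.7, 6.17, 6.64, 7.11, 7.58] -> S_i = 5.70 + 0.47*i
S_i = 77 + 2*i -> [77, 79, 81, 83, 85]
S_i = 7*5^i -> [7, 35, 175, 875, 4375]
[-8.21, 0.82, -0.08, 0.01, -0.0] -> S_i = -8.21*(-0.10)^i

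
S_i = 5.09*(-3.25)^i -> [5.09, -16.54, 53.76, -174.73, 567.87]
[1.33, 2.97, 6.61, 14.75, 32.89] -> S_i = 1.33*2.23^i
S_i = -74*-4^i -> [-74, 296, -1184, 4736, -18944]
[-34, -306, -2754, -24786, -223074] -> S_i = -34*9^i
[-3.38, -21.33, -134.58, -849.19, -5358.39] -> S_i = -3.38*6.31^i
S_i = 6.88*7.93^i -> [6.88, 54.56, 432.65, 3430.9, 27207.03]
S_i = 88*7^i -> [88, 616, 4312, 30184, 211288]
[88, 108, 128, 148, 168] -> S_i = 88 + 20*i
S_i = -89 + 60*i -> [-89, -29, 31, 91, 151]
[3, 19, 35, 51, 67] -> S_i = 3 + 16*i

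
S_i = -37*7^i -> [-37, -259, -1813, -12691, -88837]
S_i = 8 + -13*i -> [8, -5, -18, -31, -44]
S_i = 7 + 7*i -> [7, 14, 21, 28, 35]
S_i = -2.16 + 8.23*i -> [-2.16, 6.07, 14.3, 22.53, 30.76]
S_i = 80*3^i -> [80, 240, 720, 2160, 6480]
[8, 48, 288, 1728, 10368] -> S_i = 8*6^i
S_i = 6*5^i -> [6, 30, 150, 750, 3750]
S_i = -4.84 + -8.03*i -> [-4.84, -12.87, -20.9, -28.93, -36.96]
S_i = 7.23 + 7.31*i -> [7.23, 14.54, 21.85, 29.16, 36.47]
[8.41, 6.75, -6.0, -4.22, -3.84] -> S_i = Random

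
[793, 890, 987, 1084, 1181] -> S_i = 793 + 97*i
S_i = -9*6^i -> [-9, -54, -324, -1944, -11664]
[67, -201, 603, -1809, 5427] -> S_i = 67*-3^i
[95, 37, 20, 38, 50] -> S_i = Random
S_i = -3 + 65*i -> [-3, 62, 127, 192, 257]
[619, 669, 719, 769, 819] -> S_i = 619 + 50*i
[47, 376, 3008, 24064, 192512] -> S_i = 47*8^i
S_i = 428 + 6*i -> [428, 434, 440, 446, 452]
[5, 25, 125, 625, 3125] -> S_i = 5*5^i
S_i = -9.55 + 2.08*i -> [-9.55, -7.47, -5.39, -3.31, -1.23]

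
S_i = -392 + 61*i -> [-392, -331, -270, -209, -148]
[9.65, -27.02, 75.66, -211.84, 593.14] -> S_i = 9.65*(-2.80)^i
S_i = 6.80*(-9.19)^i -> [6.8, -62.49, 574.3, -5277.83, 48503.26]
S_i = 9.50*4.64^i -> [9.5, 44.08, 204.53, 949.02, 4403.47]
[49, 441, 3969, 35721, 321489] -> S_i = 49*9^i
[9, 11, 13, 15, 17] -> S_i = 9 + 2*i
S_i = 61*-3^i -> [61, -183, 549, -1647, 4941]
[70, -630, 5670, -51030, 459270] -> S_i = 70*-9^i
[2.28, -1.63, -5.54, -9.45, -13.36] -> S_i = 2.28 + -3.91*i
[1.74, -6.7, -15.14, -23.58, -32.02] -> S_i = 1.74 + -8.44*i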